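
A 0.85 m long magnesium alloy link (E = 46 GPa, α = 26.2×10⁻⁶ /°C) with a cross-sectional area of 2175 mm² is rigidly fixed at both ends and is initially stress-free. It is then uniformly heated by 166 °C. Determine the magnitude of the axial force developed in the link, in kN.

P ≈ 435 kN (compressive)

Full restraint means ε = 0, so the stress is σ = EαΔT = 46×10³ × 26.2×10⁻⁶ × 166 = 200.1 MPa.
Then P = σA = 200.1 × 2175 mm² = 435.1 kN, compressive.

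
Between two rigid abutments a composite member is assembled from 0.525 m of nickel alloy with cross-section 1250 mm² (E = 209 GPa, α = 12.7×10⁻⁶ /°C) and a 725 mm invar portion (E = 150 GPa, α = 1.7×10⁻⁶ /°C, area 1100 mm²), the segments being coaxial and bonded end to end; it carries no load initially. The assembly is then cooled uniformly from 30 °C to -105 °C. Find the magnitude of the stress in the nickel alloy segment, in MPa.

σ ≈ 133 MPa (tensile)

Free thermal contraction of the whole bar: Σ αᵢΔT Lᵢ = 12.7×10⁻⁶×135×525 + 1.7×10⁻⁶×135×725 = 1.067 mm.
The rigid supports impose zero overall length change; the single axial force P common to all segments must satisfy P Σ Lᵢ/(AᵢEᵢ) = δ_free.
The series flexibility is Σ Lᵢ/(AᵢEᵢ) = 525/(1250×209×10³) + 725/(1100×150×10³) = 6.404×10⁻⁶ mm/N.
P = 1.067 / 6.404×10⁻⁶ = 166500 N = 166.5 kN, tensile.
σ_{nickel alloy} = P / A = 166500 / 1250 = 133.2 MPa.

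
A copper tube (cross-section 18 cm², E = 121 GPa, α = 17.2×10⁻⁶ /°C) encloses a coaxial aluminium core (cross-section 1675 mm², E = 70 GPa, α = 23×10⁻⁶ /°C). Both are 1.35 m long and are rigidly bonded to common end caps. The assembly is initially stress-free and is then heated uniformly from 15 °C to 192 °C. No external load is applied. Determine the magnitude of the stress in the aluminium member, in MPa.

σ ≈ 46.7 MPa (compressive)

Equilibrium of a rigid end plate with no external load gives equal and opposite internal forces ±P in the two members. Since α_{aluminium} > α_{copper}, heating drives the aluminium into compression and the copper into tension.
Setting the final lengths equal and cancelling L: (α₁ − α₂)ΔT = P/(A₁E₁) + P/(A₂E₂).
|α₁ − α₂|·ΔT = 5.8×10⁻⁶ × 177 = 0.001027.
1/(A₁E₁) + 1/(A₂E₂) = 1/(1800×121×10³) + 1/(1675×70×10³) = 1.312×10⁻⁸ N⁻¹.
So P = 0.001027 / 1.312×10⁻⁸ = 78.25 kN.
σ_{aluminium} = P/A₂ = 78250/1675 = 46.71 MPa, compressive.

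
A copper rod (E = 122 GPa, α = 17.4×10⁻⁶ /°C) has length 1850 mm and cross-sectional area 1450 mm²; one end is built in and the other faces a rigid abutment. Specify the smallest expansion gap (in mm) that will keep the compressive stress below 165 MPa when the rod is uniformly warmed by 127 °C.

g ≈ 1.59 mm

Free expansion if unrestrained: δ_free = αΔT L = 17.4×10⁻⁶ × 127 × 1850 = 4.088 mm.
A stress of 165 MPa corresponds to the wall pushing the rod back by σL/E = 165×1850/(122×10³) = 2.502 mm.
The gap must absorb the remainder: g_min = 4.088 − 2.502 = 1.586 mm.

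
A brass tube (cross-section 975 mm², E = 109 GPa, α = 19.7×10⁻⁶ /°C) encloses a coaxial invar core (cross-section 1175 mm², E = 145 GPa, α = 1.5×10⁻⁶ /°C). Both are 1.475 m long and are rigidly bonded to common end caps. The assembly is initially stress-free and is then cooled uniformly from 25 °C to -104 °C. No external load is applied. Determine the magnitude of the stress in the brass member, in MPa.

Both members must finish at the same length. With the larger α, the brass tends to over-contract; the plates restrain it, putting the brass in tension and the invar in compression. With no external load the two internal forces are equal and opposite, magnitude P.
Compatibility of the two members (thermal + elastic change equal): (α₁ − α₂)ΔT = P·[1/(A₁E₁) + 1/(A₂E₂)].
|α₁ − α₂|·ΔT = 18.2×10⁻⁶ × 129 = 0.002348.
1/(A₁E₁) + 1/(A₂E₂) = 1/(975×109×10³) + 1/(1175×145×10³) = 1.528×10⁻⁸ N⁻¹.
So P = 0.002348 / 1.528×10⁻⁸ = 153.7 kN.
σ_{brass} = P/A₁ = 153700/975 = 157.6 MPa, tensile.

σ ≈ 158 MPa (tensile)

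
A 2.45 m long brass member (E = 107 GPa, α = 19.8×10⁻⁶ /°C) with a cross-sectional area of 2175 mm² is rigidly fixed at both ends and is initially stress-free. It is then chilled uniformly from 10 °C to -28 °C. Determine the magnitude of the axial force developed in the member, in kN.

P ≈ 175 kN (tensile)

With zero net strain, σ = E·αΔT = 107 GPa × 19.8×10⁻⁶ × 38 = 80.51 MPa.
Axial force P = σA = 80.51 × 2175 = 175100 N = 175.1 kN, tensile.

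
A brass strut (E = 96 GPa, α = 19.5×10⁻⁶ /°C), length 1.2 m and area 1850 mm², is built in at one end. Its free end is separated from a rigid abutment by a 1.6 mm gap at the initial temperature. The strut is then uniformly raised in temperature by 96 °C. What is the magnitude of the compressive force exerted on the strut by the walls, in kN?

P ≈ 95.7 kN

If the wall were absent the strut would grow by αΔT L = 19.5×10⁻⁶ × 96 × 1200 = 2.246 mm.
This exceeds the 1.6 mm gap, so the wall pushes back. The portion of expansion that must be recovered elastically is δ_free − gap = 2.246 − 1.6 = 0.6464 mm.
Compatibility: PL/(AE) = 0.6464 mm, so σ = P/A = E × (0.6464/1200) = 51.71 MPa.
Force on the wall = σA = 51.71 × 1850 mm² = 95.67 kN.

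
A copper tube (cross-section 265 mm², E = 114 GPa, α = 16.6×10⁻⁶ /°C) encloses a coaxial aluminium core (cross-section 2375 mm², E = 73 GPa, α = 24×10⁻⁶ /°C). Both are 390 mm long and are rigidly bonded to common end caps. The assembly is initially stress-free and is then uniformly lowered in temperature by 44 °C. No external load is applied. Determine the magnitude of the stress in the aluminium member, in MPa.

σ ≈ 3.53 MPa (tensile)

The aluminium has the larger α, so on cooling it would change length more than the copper if both were free. The rigid plates force a common final length, so the aluminium is put into tension and the copper into compression, with equal and opposite forces P (no external load).
Setting the final lengths equal and cancelling L: (α₁ − α₂)ΔT = P/(A₁E₁) + P/(A₂E₂).
|α₁ − α₂|·ΔT = 7.4×10⁻⁶ × 44 = 0.0003256.
1/(A₁E₁) + 1/(A₂E₂) = 1/(265×114×10³) + 1/(2375×73×10³) = 3.887×10⁻⁸ N⁻¹.
So P = 0.0003256 / 3.887×10⁻⁸ = 8.377 kN.
σ_{aluminium} = P/A₂ = 8377/2375 = 3.527 MPa, tensile.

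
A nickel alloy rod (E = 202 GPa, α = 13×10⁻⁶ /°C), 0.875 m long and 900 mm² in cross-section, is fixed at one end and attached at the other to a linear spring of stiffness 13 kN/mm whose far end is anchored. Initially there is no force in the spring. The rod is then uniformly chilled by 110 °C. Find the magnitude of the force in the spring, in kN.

P ≈ 15.3 kN

The unrestrained thermal change is αΔT L = 13×10⁻⁶ × 110 × 875 = 1.251 mm.
Let P be the tensile force in the spring. The rod extends elastically by PL/(AE) and the spring stretches by P/k; together these equal δ_free.
P [ L/(AE) + 1/k ] = δ_free → P [ 875/(900×202×10³) + 1/(13×10³) ] = 1.251.
P = 1.251 / 8.174×10⁻⁵ = 15310 N.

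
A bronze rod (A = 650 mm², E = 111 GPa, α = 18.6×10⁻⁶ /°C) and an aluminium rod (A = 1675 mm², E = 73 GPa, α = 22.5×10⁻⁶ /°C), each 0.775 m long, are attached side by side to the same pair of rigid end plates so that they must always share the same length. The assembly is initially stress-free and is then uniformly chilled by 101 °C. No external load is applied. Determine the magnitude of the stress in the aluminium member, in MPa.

Equilibrium of a rigid end plate with no external load gives equal and opposite internal forces ±P in the two members. Since α_{aluminium} > α_{bronze}, cooling drives the aluminium into tension and the bronze into compression.
Equating the net (thermal + elastic) strains gives |α₁ − α₂|·ΔT = P·[1/(A₁E₁) + 1/(A₂E₂)].
|α₁ − α₂|·ΔT = 3.9×10⁻⁶ × 101 = 0.0003939.
1/(A₁E₁) + 1/(A₂E₂) = 1/(650×111×10³) + 1/(1675×73×10³) = 2.204×10⁻⁸ N⁻¹.
P = 0.0003939 / 2.204×10⁻⁸ = 17870 N = 17.87 kN.
σ_{aluminium} = P/A₂ = 17870/1675 = 10.67 MPa, tensile.

σ ≈ 10.7 MPa (tensile)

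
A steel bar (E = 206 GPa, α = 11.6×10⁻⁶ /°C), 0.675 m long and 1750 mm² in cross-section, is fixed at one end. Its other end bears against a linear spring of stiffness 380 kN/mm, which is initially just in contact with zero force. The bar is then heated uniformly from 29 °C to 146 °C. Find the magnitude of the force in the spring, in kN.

The unrestrained thermal change is αΔT L = 11.6×10⁻⁶ × 117 × 675 = 0.9161 mm.
Let P be the compressive force at the spring. The bar shortens elastically by PL/(AE) and the spring compresses by P/k; together these equal δ_free.
P [ L/(AE) + 1/k ] = δ_free → P [ 675/(1750×206×10³) + 1/(380×10³) ] = 0.9161.
P = 0.9161 / 4.504×10⁻⁶ = 203400 N.

P ≈ 203 kN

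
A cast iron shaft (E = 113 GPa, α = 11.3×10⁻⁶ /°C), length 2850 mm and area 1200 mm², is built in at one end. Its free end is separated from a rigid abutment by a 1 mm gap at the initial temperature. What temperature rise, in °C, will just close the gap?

ΔT ≈ 31.1 °C

Contact occurs when the free expansion equals the gap: αΔT L = 1 mm.
So ΔT = g/(αL) = 1/(11.3×10⁻⁶ × 2850) = 31.05 °C.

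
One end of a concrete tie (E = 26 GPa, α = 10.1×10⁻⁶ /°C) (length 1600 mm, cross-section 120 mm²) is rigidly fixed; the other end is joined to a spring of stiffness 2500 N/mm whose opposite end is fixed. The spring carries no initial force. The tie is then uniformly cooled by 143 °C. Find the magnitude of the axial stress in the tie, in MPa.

σ ≈ 21.1 MPa (tensile)

If the spring were absent the tie would shorten by αΔT L = 10.1×10⁻⁶ × 143 × 1600 = 2.311 mm.
Let P be the tensile force in the spring. The tie extends elastically by PL/(AE) and the spring stretches by P/k; together these equal δ_free.
P [ L/(AE) + 1/k ] = δ_free → P [ 1600/(120×26×10³) + 1/(2500) ] = 2.311.
P = 2.311 / 0.0009128 = 2532 N.
σ = P/A = 2532/120 = 21.1 MPa.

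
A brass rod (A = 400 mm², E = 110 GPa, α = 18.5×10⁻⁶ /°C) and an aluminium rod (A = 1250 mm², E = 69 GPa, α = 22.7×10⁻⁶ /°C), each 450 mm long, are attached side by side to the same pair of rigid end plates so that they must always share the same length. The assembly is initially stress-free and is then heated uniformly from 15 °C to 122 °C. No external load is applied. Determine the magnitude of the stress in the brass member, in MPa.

The aluminium has the larger α, so on heating it would change length more than the brass if both were free. The rigid plates force a common final length, so the aluminium is put into compression and the brass into tension, with equal and opposite forces P (no external load).
Setting the final lengths equal and cancelling L: (α₁ − α₂)ΔT = P/(A₁E₁) + P/(A₂E₂).
|α₁ − α₂|·ΔT = 4.2×10⁻⁶ × 107 = 0.0004494.
1/(A₁E₁) + 1/(A₂E₂) = 1/(400×110×10³) + 1/(1250×69×10³) = 3.432×10⁻⁸ N⁻¹.
P = 0.0004494 / 3.432×10⁻⁸ = 13090 N = 13.09 kN.
σ_{brass} = P/A₁ = 13090/400 = 32.73 MPa, tensile.

σ ≈ 32.7 MPa (tensile)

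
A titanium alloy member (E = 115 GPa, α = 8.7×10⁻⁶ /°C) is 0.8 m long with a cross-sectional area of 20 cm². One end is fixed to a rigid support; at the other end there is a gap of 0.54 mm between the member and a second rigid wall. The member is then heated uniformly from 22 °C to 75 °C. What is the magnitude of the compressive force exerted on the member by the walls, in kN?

Unrestrained expansion: δ_free = αΔT L = 8.7×10⁻⁶ × 53 × 800 = 0.3689 mm.
Since δ_free = 0.369 mm is less than the 0.54 mm gap, the member never touches the wall. No axial force develops.

P ≈ 0 kN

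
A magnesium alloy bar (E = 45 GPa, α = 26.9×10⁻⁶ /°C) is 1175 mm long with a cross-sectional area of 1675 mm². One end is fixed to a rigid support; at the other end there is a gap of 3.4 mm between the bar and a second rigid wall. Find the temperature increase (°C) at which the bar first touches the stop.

ΔT ≈ 108 °C

Contact occurs when the free expansion equals the gap: αΔT L = 3.4 mm.
ΔT = 3.4 / (26.9×10⁻⁶ × 1175) = 107.6 °C.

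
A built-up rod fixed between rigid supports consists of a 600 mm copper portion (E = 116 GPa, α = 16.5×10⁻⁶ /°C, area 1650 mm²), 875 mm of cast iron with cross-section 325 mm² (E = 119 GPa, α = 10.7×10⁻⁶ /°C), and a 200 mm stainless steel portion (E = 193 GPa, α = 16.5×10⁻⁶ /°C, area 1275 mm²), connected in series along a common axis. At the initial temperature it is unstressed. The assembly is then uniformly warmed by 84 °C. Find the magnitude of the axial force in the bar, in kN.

With the walls removed the bar would change length by δ_free = Σ αᵢΔT Lᵢ = 16.5×10⁻⁶×84×600 + 10.7×10⁻⁶×84×875 + 16.5×10⁻⁶×84×200 = 1.895 mm.
The rigid supports impose zero overall length change; the single axial force P common to all segments must satisfy P Σ Lᵢ/(AᵢEᵢ) = δ_free.
The series flexibility is Σ Lᵢ/(AᵢEᵢ) = 600/(1650×116×10³) + 875/(325×119×10³) + 200/(1275×193×10³) = 2.657×10⁻⁵ mm/N.
So P = 1.895 / 2.657×10⁻⁵ = 71.33 kN, compressive.

P ≈ 71.3 kN (compressive)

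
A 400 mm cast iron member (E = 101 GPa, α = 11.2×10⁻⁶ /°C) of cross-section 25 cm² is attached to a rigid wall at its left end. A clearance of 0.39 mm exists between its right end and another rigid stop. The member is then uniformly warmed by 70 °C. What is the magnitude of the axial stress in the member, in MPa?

σ ≈ 0 MPa

Unrestrained expansion: δ_free = αΔT L = 11.2×10⁻⁶ × 70 × 400 = 0.3136 mm.
Since δ_free = 0.314 mm is less than the 0.39 mm gap, the member never touches the wall. No axial force develops.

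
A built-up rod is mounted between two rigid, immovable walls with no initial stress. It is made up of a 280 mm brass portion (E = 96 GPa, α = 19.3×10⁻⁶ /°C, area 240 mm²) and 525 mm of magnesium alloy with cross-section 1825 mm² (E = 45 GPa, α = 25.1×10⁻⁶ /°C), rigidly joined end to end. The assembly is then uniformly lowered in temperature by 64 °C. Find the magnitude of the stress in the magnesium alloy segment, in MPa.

σ ≈ 35.1 MPa (tensile)

Free thermal contraction of the whole bar: Σ αᵢΔT Lᵢ = 19.3×10⁻⁶×64×280 + 25.1×10⁻⁶×64×525 = 1.189 mm.
The rigid supports impose zero overall length change; the single axial force P common to all segments must satisfy P Σ Lᵢ/(AᵢEᵢ) = δ_free.
Σ Lᵢ/(AᵢEᵢ) = 280/(240×96×10³) + 525/(1825×45×10³) = 1.855×10⁻⁵ mm/N.
So P = 1.189 / 1.855×10⁻⁵ = 64.12 kN, tensile.
σ_{magnesium alloy} = P / A = 64120 / 1825 = 35.14 MPa.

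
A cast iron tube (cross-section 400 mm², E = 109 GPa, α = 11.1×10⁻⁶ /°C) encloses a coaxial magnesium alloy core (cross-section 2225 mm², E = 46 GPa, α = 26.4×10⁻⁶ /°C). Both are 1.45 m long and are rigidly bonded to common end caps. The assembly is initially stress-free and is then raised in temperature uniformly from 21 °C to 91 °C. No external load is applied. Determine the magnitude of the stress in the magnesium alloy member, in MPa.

The magnesium alloy has the larger α, so on heating it would change length more than the cast iron if both were free. The rigid plates force a common final length, so the magnesium alloy is put into compression and the cast iron into tension, with equal and opposite forces P (no external load).
Compatibility of the two members (thermal + elastic change equal): (α₁ − α₂)ΔT = P·[1/(A₁E₁) + 1/(A₂E₂)].
|α₁ − α₂|·ΔT = 15.3×10⁻⁶ × 70 = 0.001071.
1/(A₁E₁) + 1/(A₂E₂) = 1/(400×109×10³) + 1/(2225×46×10³) = 3.271×10⁻⁸ N⁻¹.
So P = 0.001071 / 3.271×10⁻⁸ = 32.75 kN.
σ_{magnesium alloy} = P/A₂ = 32750/2225 = 14.72 MPa, compressive.

σ ≈ 14.7 MPa (compressive)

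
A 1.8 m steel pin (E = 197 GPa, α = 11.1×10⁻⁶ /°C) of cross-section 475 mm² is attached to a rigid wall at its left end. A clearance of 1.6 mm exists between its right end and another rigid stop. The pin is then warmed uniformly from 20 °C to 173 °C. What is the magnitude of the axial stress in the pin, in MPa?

If the wall were absent the pin would grow by αΔT L = 11.1×10⁻⁶ × 153 × 1800 = 3.057 mm.
After closing the 1.6 mm clearance, 3.057 − 1.6 = 1.457 mm of expansion remains to be suppressed by the wall.
So σ = E(δ_free − g)/L = 197×10³ × 1.457/1800 = 159.5 MPa.

σ ≈ 159 MPa (compressive)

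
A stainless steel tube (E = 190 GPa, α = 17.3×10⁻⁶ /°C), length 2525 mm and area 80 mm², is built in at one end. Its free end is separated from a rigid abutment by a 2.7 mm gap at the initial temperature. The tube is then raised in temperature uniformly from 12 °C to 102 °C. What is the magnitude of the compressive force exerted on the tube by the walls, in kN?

Free thermal elongation = αΔT L = 17.3×10⁻⁶ × 90 × 2525 = 3.931 mm.
The gap closes (δ_free > 2.7 mm) and the wall then resists a further 3.931 − 2.7 = 1.231 mm of expansion.
That suppressed elongation corresponds to σ = E·Δ/L = 190×10³ × 1.231/2525 = 92.66 MPa.
Force on the wall = σA = 92.66 × 80 mm² = 7.413 kN.

P ≈ 7.41 kN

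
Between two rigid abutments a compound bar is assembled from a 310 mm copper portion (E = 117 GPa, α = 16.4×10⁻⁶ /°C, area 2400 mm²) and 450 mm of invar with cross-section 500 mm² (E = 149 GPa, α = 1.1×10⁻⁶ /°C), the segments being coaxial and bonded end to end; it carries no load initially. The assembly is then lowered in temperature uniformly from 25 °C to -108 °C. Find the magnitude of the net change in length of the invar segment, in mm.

|ΔL| ≈ 0.562 mm

If the supports were absent, the total length change would be Σ αᵢΔT Lᵢ = 16.4×10⁻⁶×133×310 + 1.1×10⁻⁶×133×450 = 0.742 mm.
The walls prevent any net length change, so an axial force P (same in every segment) develops. Compatibility: P · Σ Lᵢ/(AᵢEᵢ) = δ_free.
Σ Lᵢ/(AᵢEᵢ) = 310/(2400×117×10³) + 450/(500×149×10³) = 7.144×10⁻⁶ mm/N.
Hence P = δ_free / Σ(L/AE) = 0.742/7.144×10⁻⁶ = 103.9 kN (tensile).
For the invar segment, free thermal change = 1.1×10⁻⁶×133×450 = 0.06584 mm and elastic change from P = 103900×450/(500×149×10³) = 0.6273 mm; these oppose, so the net change is 0.562 mm (segment lengthens).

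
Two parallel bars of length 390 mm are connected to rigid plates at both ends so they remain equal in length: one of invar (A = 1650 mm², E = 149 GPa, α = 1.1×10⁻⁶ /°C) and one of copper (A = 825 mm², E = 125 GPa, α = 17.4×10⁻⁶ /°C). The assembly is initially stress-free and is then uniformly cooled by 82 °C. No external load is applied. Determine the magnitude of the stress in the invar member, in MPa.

σ ≈ 58.9 MPa (compressive)

Both members must finish at the same length. With the larger α, the copper tends to over-contract; the plates restrain it, putting the copper in tension and the invar in compression. With no external load the two internal forces are equal and opposite, magnitude P.
Compatibility of the two members (thermal + elastic change equal): (α₁ − α₂)ΔT = P·[1/(A₁E₁) + 1/(A₂E₂)].
|α₁ − α₂|·ΔT = 16.3×10⁻⁶ × 82 = 0.001337.
1/(A₁E₁) + 1/(A₂E₂) = 1/(1650×149×10³) + 1/(825×125×10³) = 1.376×10⁻⁸ N⁻¹.
P = 0.001337 / 1.376×10⁻⁸ = 97100 N = 97.1 kN.
σ_{invar} = P/A₁ = 97100/1650 = 58.85 MPa, compressive.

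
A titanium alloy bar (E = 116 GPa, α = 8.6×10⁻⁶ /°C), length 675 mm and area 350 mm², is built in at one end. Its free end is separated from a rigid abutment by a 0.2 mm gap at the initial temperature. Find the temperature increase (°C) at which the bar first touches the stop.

Contact occurs when the free expansion equals the gap: αΔT L = 0.2 mm.
ΔT = 0.2 / (8.6×10⁻⁶ × 675) = 34.45 °C.

ΔT ≈ 34.5 °C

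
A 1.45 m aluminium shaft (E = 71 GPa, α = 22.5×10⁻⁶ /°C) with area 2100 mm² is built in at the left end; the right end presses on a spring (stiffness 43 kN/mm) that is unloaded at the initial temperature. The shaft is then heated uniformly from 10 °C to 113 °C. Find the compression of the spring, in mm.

δ ≈ 2.37 mm

If the spring were absent the shaft would lengthen by αΔT L = 22.5×10⁻⁶ × 103 × 1450 = 3.36 mm.
With a force P in the spring, the elastic change of the shaft is PL/(AE) and that of the spring is P/k; compatibility requires their sum to equal δ_free.
So P = δ_free / [L/(AE) + 1/k] = 3.36 / [ 1450/(2100×71×10³) + 1/(43×10³) ].
P = 3.36 / 3.298×10⁻⁵ = 101900 N.
Spring compression = P/k = 101900/(43×10³) = 2.37 mm.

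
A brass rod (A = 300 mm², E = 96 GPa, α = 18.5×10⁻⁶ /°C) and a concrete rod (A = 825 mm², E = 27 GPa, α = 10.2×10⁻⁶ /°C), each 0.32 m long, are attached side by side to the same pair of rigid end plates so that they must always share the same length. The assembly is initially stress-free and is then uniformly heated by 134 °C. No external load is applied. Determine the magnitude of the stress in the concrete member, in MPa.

σ ≈ 16.9 MPa (tensile)

Both members must finish at the same length. With the larger α, the brass tends to over-expand; the plates restrain it, putting the brass in compression and the concrete in tension. With no external load the two internal forces are equal and opposite, magnitude P.
Equating the net (thermal + elastic) strains gives |α₁ − α₂|·ΔT = P·[1/(A₁E₁) + 1/(A₂E₂)].
|α₁ − α₂|·ΔT = 8.3×10⁻⁶ × 134 = 0.001112.
1/(A₁E₁) + 1/(A₂E₂) = 1/(300×96×10³) + 1/(825×27×10³) = 7.962×10⁻⁸ N⁻¹.
So P = 0.001112 / 7.962×10⁻⁸ = 13.97 kN.
σ_{concrete} = P/A₂ = 13970/825 = 16.93 MPa, tensile.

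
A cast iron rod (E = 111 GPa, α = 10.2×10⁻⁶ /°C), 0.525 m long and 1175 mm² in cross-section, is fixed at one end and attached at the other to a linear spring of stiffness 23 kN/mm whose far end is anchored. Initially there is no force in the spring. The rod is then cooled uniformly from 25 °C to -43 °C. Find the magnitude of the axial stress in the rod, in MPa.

Free thermal contraction: δ_free = αΔT L = 10.2×10⁻⁶ × 68 × 525 = 0.3641 mm.
Let P be the tensile force in the spring. The rod extends elastically by PL/(AE) and the spring stretches by P/k; together these equal δ_free.
So P = δ_free / [L/(AE) + 1/k] = 0.3641 / [ 525/(1175×111×10³) + 1/(23×10³) ].
P = 0.3641 / 4.75×10⁻⁵ = 7666 N.
σ = P/A = 7666/1175 = 6.524 MPa.

σ ≈ 6.52 MPa (tensile)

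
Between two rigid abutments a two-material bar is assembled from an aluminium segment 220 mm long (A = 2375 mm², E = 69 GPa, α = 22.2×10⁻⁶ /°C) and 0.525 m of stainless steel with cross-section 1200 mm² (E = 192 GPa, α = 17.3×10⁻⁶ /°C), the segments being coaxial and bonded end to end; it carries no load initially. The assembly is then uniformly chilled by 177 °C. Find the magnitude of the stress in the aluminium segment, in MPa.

σ ≈ 287 MPa (tensile)

If the supports were absent, the total length change would be Σ αᵢΔT Lᵢ = 22.2×10⁻⁶×177×220 + 17.3×10⁻⁶×177×525 = 2.472 mm.
Since the ends are fixed, an axial force P builds up, equal in every segment, with P · Σ Lᵢ/(AᵢEᵢ) = δ_free.
The series flexibility is Σ Lᵢ/(AᵢEᵢ) = 220/(2375×69×10³) + 525/(1200×192×10³) = 3.621×10⁻⁶ mm/N.
Hence P = δ_free / Σ(L/AE) = 2.472/3.621×10⁻⁶ = 682.7 kN (tensile).
σ_{aluminium} = P / A = 682700 / 2375 = 287.4 MPa.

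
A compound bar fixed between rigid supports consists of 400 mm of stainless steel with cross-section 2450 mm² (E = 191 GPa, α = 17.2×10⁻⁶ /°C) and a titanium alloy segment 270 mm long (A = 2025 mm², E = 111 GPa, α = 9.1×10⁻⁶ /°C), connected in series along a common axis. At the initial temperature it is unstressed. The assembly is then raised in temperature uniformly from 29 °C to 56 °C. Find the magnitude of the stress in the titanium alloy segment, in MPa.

If the supports were absent, the total length change would be Σ αᵢΔT Lᵢ = 17.2×10⁻⁶×27×400 + 9.1×10⁻⁶×27×270 = 0.2521 mm.
Since the ends are fixed, an axial force P builds up, equal in every segment, with P · Σ Lᵢ/(AᵢEᵢ) = δ_free.
The series flexibility is Σ Lᵢ/(AᵢEᵢ) = 400/(2450×191×10³) + 270/(2025×111×10³) = 2.056×10⁻⁶ mm/N.
So P = 0.2521 / 2.056×10⁻⁶ = 122.6 kN, compressive.
σ_{titanium alloy} = P / A = 122600 / 2025 = 60.55 MPa.

σ ≈ 60.6 MPa (compressive)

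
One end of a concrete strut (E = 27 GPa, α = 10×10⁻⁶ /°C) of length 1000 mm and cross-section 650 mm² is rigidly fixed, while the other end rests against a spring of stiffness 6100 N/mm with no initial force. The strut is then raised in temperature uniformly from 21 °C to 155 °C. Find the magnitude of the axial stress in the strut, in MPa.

σ ≈ 9.33 MPa (compressive)

The unrestrained thermal change is αΔT L = 10×10⁻⁶ × 134 × 1000 = 1.34 mm.
With a force P in the spring, the elastic change of the strut is PL/(AE) and that of the spring is P/k; compatibility requires their sum to equal δ_free.
P [ L/(AE) + 1/k ] = δ_free → P [ 1000/(650×27×10³) + 1/(6100) ] = 1.34.
P = 1.34 / 0.0002209 = 6066 N.
σ = P/A = 6066/650 = 9.332 MPa.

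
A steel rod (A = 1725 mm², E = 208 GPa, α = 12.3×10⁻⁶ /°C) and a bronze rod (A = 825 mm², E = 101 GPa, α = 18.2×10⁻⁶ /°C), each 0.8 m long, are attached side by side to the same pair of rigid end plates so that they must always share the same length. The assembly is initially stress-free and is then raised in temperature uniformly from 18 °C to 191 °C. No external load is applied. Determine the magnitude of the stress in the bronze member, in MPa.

Both members must finish at the same length. With the larger α, the bronze tends to over-expand; the plates restrain it, putting the bronze in compression and the steel in tension. With no external load the two internal forces are equal and opposite, magnitude P.
Equating the net (thermal + elastic) strains gives |α₁ − α₂|·ΔT = P·[1/(A₁E₁) + 1/(A₂E₂)].
|α₁ − α₂|·ΔT = 5.9×10⁻⁶ × 173 = 0.001021.
1/(A₁E₁) + 1/(A₂E₂) = 1/(1725×208×10³) + 1/(825×101×10³) = 1.479×10⁻⁸ N⁻¹.
So P = 0.001021 / 1.479×10⁻⁸ = 69.02 kN.
σ_{bronze} = P/A₂ = 69020/825 = 83.66 MPa, compressive.

σ ≈ 83.7 MPa (compressive)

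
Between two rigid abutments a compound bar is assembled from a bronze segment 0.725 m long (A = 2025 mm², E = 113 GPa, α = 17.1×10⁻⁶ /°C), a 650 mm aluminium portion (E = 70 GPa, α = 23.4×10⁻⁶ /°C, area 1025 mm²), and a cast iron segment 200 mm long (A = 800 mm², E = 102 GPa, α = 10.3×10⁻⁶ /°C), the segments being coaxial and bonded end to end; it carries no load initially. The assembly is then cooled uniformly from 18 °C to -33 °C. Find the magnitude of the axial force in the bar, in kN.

If the supports were absent, the total length change would be Σ αᵢΔT Lᵢ = 17.1×10⁻⁶×51×725 + 23.4×10⁻⁶×51×650 + 10.3×10⁻⁶×51×200 = 1.513 mm.
The rigid supports impose zero overall length change; the single axial force P common to all segments must satisfy P Σ Lᵢ/(AᵢEᵢ) = δ_free.
Σ Lᵢ/(AᵢEᵢ) = 725/(2025×113×10³) + 650/(1025×70×10³) + 200/(800×102×10³) = 1.468×10⁻⁵ mm/N.
So P = 1.513 / 1.468×10⁻⁵ = 103.1 kN, tensile.

P ≈ 103 kN (tensile)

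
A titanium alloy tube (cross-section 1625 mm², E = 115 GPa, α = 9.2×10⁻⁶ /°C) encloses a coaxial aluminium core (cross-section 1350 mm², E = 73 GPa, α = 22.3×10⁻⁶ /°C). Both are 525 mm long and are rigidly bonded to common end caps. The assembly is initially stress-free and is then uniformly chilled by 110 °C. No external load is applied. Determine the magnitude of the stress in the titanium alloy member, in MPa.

Equilibrium of a rigid end plate with no external load gives equal and opposite internal forces ±P in the two members. Since α_{aluminium} > α_{titanium alloy}, cooling drives the aluminium into tension and the titanium alloy into compression.
Equating the net (thermal + elastic) strains gives |α₁ − α₂|·ΔT = P·[1/(A₁E₁) + 1/(A₂E₂)].
|α₁ − α₂|·ΔT = 13.1×10⁻⁶ × 110 = 0.001441.
1/(A₁E₁) + 1/(A₂E₂) = 1/(1625×115×10³) + 1/(1350×73×10³) = 1.55×10⁻⁸ N⁻¹.
P = 0.001441 / 1.55×10⁻⁸ = 92980 N = 92.98 kN.
σ_{titanium alloy} = P/A₁ = 92980/1625 = 57.22 MPa, compressive.

σ ≈ 57.2 MPa (compressive)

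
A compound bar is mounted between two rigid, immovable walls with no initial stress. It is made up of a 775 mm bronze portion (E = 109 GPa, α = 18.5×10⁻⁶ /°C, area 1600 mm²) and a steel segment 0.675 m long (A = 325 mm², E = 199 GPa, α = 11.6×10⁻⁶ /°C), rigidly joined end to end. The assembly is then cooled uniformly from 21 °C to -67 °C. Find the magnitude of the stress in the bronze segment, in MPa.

If the supports were absent, the total length change would be Σ αᵢΔT Lᵢ = 18.5×10⁻⁶×88×775 + 11.6×10⁻⁶×88×675 = 1.951 mm.
Since the ends are fixed, an axial force P builds up, equal in every segment, with P · Σ Lᵢ/(AᵢEᵢ) = δ_free.
Σ Lᵢ/(AᵢEᵢ) = 775/(1600×109×10³) + 675/(325×199×10³) = 1.488×10⁻⁵ mm/N.
So P = 1.951 / 1.488×10⁻⁵ = 131.1 kN, tensile.
σ_{bronze} = P / A = 131100 / 1600 = 81.93 MPa.

σ ≈ 81.9 MPa (tensile)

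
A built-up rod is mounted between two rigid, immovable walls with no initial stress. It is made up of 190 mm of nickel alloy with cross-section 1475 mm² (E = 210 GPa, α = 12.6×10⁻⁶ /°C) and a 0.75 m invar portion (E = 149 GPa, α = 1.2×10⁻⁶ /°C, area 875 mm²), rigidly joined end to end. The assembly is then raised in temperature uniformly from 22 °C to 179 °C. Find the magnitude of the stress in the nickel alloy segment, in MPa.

Free thermal expansion of the whole bar: Σ αᵢΔT Lᵢ = 12.6×10⁻⁶×157×190 + 1.2×10⁻⁶×157×750 = 0.5172 mm.
The rigid supports impose zero overall length change; the single axial force P common to all segments must satisfy P Σ Lᵢ/(AᵢEᵢ) = δ_free.
The series flexibility is Σ Lᵢ/(AᵢEᵢ) = 190/(1475×210×10³) + 750/(875×149×10³) = 6.366×10⁻⁶ mm/N.
P = 0.5172 / 6.366×10⁻⁶ = 81240 N = 81.24 kN, compressive.
σ_{nickel alloy} = P / A = 81240 / 1475 = 55.08 MPa.

σ ≈ 55.1 MPa (compressive)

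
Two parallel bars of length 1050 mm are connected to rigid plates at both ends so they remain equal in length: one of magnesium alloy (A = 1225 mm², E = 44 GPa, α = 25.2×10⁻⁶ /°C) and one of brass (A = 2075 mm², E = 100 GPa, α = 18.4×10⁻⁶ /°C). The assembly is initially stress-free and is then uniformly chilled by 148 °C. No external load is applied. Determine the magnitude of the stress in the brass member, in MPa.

σ ≈ 20.8 MPa (compressive)

Equilibrium of a rigid end plate with no external load gives equal and opposite internal forces ±P in the two members. Since α_{magnesium alloy} > α_{brass}, cooling drives the magnesium alloy into tension and the brass into compression.
Compatibility of the two members (thermal + elastic change equal): (α₁ − α₂)ΔT = P·[1/(A₁E₁) + 1/(A₂E₂)].
|α₁ − α₂|·ΔT = 6.8×10⁻⁶ × 148 = 0.001006.
1/(A₁E₁) + 1/(A₂E₂) = 1/(1225×44×10³) + 1/(2075×100×10³) = 2.337×10⁻⁸ N⁻¹.
So P = 0.001006 / 2.337×10⁻⁸ = 43.06 kN.
σ_{brass} = P/A₂ = 43060/2075 = 20.75 MPa, compressive.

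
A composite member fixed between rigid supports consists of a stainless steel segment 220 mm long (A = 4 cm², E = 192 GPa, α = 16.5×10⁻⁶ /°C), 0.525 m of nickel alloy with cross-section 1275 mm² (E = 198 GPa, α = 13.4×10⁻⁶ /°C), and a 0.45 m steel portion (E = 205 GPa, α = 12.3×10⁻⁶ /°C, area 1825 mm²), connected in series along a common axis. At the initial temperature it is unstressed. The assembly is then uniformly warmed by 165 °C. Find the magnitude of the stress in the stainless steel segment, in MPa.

If the supports were absent, the total length change would be Σ αᵢΔT Lᵢ = 16.5×10⁻⁶×165×220 + 13.4×10⁻⁶×165×525 + 12.3×10⁻⁶×165×450 = 2.673 mm.
Since the ends are fixed, an axial force P builds up, equal in every segment, with P · Σ Lᵢ/(AᵢEᵢ) = δ_free.
Σ Lᵢ/(AᵢEᵢ) = 220/(400×192×10³) + 525/(1275×198×10³) + 450/(1825×205×10³) = 6.147×10⁻⁶ mm/N.
So P = 2.673 / 6.147×10⁻⁶ = 434.8 kN, compressive.
σ_{stainless steel} = P / A = 434800 / 400 = 1087 MPa.

σ ≈ 1090 MPa (compressive)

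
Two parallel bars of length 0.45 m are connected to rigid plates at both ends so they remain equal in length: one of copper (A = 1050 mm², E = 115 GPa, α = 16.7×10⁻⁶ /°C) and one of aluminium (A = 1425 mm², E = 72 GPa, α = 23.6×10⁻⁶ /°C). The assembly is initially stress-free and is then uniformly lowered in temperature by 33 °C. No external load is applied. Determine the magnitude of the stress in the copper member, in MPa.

σ ≈ 12 MPa (compressive)

Both members must finish at the same length. With the larger α, the aluminium tends to over-contract; the plates restrain it, putting the aluminium in tension and the copper in compression. With no external load the two internal forces are equal and opposite, magnitude P.
Equating the net (thermal + elastic) strains gives |α₁ − α₂|·ΔT = P·[1/(A₁E₁) + 1/(A₂E₂)].
|α₁ − α₂|·ΔT = 6.9×10⁻⁶ × 33 = 0.0002277.
1/(A₁E₁) + 1/(A₂E₂) = 1/(1050×115×10³) + 1/(1425×72×10³) = 1.803×10⁻⁸ N⁻¹.
P = 0.0002277 / 1.803×10⁻⁸ = 12630 N = 12.63 kN.
σ_{copper} = P/A₁ = 12630/1050 = 12.03 MPa, compressive.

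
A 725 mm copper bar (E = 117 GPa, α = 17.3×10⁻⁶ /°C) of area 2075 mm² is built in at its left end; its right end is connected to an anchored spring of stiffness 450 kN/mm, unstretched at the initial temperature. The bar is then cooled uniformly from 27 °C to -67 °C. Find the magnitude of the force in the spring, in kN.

P ≈ 226 kN

If the spring were absent the bar would shorten by αΔT L = 17.3×10⁻⁶ × 94 × 725 = 1.179 mm.
Let P be the tensile force in the spring. The bar extends elastically by PL/(AE) and the spring stretches by P/k; together these equal δ_free.
P [ L/(AE) + 1/k ] = δ_free → P [ 725/(2075×117×10³) + 1/(450×10³) ] = 1.179.
P = 1.179 / 5.209×10⁻⁶ = 226400 N.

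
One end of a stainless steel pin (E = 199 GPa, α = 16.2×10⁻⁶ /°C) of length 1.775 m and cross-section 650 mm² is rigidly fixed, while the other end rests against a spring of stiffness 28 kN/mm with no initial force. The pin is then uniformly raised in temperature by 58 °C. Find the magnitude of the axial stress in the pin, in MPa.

Free thermal expansion: δ_free = αΔT L = 16.2×10⁻⁶ × 58 × 1775 = 1.668 mm.
With a force P in the spring, the elastic change of the pin is PL/(AE) and that of the spring is P/k; compatibility requires their sum to equal δ_free.
So P = δ_free / [L/(AE) + 1/k] = 1.668 / [ 1775/(650×199×10³) + 1/(28×10³) ].
P = 1.668 / 4.944×10⁻⁵ = 33740 N.
σ = P/A = 33740/650 = 51.9 MPa.

σ ≈ 51.9 MPa (compressive)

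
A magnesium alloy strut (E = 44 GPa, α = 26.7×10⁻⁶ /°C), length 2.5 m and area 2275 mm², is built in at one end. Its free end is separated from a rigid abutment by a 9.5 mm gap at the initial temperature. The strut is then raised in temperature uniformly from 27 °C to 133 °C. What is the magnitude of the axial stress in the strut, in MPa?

σ ≈ 0 MPa

If the wall were absent the strut would grow by αΔT L = 26.7×10⁻⁶ × 106 × 2500 = 7.075 mm.
This is smaller than the 9.5 mm clearance, so the strut expands freely without reaching the stop — the stress is zero.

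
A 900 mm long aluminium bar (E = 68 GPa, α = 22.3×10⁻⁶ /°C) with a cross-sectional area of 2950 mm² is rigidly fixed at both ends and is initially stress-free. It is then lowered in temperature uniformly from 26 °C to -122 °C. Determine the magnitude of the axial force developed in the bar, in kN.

P ≈ 662 kN (tensile)

With zero net strain, σ = E·αΔT = 68 GPa × 22.3×10⁻⁶ × 148 = 224.4 MPa.
Then P = σA = 224.4 × 2950 mm² = 662.1 kN, tensile.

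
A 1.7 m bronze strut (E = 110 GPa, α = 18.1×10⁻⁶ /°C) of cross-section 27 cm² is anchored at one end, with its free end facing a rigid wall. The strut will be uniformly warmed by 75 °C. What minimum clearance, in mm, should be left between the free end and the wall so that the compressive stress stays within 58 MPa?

Free expansion if unrestrained: δ_free = αΔT L = 18.1×10⁻⁶ × 75 × 1700 = 2.308 mm.
A stress of 58 MPa corresponds to the wall pushing the strut back by σL/E = 58×1700/(110×10³) = 0.8964 mm.
The gap must absorb the remainder: g_min = 2.308 − 0.8964 = 1.411 mm.

g ≈ 1.41 mm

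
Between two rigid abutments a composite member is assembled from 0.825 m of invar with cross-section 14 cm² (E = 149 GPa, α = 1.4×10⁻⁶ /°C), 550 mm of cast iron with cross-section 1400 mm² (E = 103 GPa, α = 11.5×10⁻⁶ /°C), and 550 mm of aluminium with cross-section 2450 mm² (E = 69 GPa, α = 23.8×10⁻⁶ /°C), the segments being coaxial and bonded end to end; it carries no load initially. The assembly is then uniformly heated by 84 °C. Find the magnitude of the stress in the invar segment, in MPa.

σ ≈ 112 MPa (compressive)

If the supports were absent, the total length change would be Σ αᵢΔT Lᵢ = 1.4×10⁻⁶×84×825 + 11.5×10⁻⁶×84×550 + 23.8×10⁻⁶×84×550 = 1.728 mm.
Since the ends are fixed, an axial force P builds up, equal in every segment, with P · Σ Lᵢ/(AᵢEᵢ) = δ_free.
The series flexibility is Σ Lᵢ/(AᵢEᵢ) = 825/(1400×149×10³) + 550/(1400×103×10³) + 550/(2450×69×10³) = 1.102×10⁻⁵ mm/N.
P = 1.728 / 1.102×10⁻⁵ = 156800 N = 156.8 kN, compressive.
σ_{invar} = P / A = 156800 / 1400 = 112 MPa.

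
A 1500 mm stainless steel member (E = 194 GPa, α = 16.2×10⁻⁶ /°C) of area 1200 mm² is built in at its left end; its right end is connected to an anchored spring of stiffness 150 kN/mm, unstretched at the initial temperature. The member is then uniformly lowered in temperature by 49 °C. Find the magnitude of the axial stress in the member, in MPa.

σ ≈ 75.7 MPa (tensile)

Free thermal contraction: δ_free = αΔT L = 16.2×10⁻⁶ × 49 × 1500 = 1.191 mm.
Let P be the tensile force in the spring. The member extends elastically by PL/(AE) and the spring stretches by P/k; together these equal δ_free.
So P = δ_free / [L/(AE) + 1/k] = 1.191 / [ 1500/(1200×194×10³) + 1/(150×10³) ].
P = 1.191 / 1.311×10⁻⁵ = 90820 N.
σ = P/A = 90820/1200 = 75.69 MPa.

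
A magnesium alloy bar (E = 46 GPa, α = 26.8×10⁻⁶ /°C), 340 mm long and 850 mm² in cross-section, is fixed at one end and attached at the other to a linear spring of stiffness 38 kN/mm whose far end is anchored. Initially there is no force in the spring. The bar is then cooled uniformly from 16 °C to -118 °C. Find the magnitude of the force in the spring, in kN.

Free thermal contraction: δ_free = αΔT L = 26.8×10⁻⁶ × 134 × 340 = 1.221 mm.
Let P be the tensile force in the spring. The bar extends elastically by PL/(AE) and the spring stretches by P/k; together these equal δ_free.
So P = δ_free / [L/(AE) + 1/k] = 1.221 / [ 340/(850×46×10³) + 1/(38×10³) ].
P = 1.221 / 3.501×10⁻⁵ = 34870 N.

P ≈ 34.9 kN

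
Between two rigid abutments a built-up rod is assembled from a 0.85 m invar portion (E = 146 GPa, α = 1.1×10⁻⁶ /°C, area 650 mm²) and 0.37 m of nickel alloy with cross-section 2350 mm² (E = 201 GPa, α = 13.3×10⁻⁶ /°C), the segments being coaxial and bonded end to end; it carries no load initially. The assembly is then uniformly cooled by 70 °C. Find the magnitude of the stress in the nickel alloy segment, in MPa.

Free thermal contraction of the whole bar: Σ αᵢΔT Lᵢ = 1.1×10⁻⁶×70×850 + 13.3×10⁻⁶×70×370 = 0.4099 mm.
The walls prevent any net length change, so an axial force P (same in every segment) develops. Compatibility: P · Σ Lᵢ/(AᵢEᵢ) = δ_free.
Σ Lᵢ/(AᵢEᵢ) = 850/(650×146×10³) + 370/(2350×201×10³) = 9.74×10⁻⁶ mm/N.
So P = 0.4099 / 9.74×10⁻⁶ = 42.09 kN, tensile.
σ_{nickel alloy} = P / A = 42090 / 2350 = 17.91 MPa.

σ ≈ 17.9 MPa (tensile)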